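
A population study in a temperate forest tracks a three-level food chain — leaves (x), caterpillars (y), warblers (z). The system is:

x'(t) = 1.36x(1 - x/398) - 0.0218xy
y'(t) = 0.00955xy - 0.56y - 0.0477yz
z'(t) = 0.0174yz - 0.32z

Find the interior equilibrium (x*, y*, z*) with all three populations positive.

From dz/dt = 0: 0.0174y* = 0.32, so y* = 18.4.
From dx/dt = 0: 1.36(1 - x*/398) = 0.0218·18.4, giving x* = 398·(1 - 0.295) = 281.
From dy/dt = 0: 0.00955·281 - 0.56 = 0.0477z*, so z* = 2.12/0.0477 = 44.5.

x* ≈ 281, y* ≈ 18.4, z* ≈ 44.5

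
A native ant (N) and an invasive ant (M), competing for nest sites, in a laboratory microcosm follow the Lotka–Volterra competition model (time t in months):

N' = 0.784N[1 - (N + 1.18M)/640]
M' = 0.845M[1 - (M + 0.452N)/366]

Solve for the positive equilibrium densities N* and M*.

N* ≈ 446, M* ≈ 164

Setting both brackets to zero gives the nullclines N + 1.18M = 640 and 0.452N + M = 366.
Substituting M = 366 - 0.452N into the first: N(1 - 1.18·0.452) = 640 - 1.18·366.
So N* = 208/0.467 = 446, and then M* = 366 - 0.452·446 = 164.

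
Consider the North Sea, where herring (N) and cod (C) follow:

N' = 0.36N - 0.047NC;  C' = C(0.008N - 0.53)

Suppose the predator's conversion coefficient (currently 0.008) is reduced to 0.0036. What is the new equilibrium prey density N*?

At the interior fixed point, setting dC/dt = 0 with C > 0 fixes N* = (predator death rate)/(NC coefficient) — independent of the other coefficients.
With the change, N* = 0.53/0.0036 = 147; it rises from 66.2.

N* ≈ 147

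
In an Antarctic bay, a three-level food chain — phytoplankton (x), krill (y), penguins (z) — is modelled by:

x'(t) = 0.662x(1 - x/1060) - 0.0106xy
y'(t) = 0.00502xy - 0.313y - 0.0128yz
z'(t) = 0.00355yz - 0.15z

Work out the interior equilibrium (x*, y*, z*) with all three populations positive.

From dz/dt = 0: 0.00355y* = 0.15, so y* = 42.3.
From dx/dt = 0: 0.662(1 - x*/1060) = 0.0106·42.3, giving x* = 1060·(1 - 0.677) = 343.
From dy/dt = 0: 0.00502·343 - 0.313 = 0.0128z*, so z* = 1.41/0.0128 = 110.

x* ≈ 343, y* ≈ 42.3, z* ≈ 110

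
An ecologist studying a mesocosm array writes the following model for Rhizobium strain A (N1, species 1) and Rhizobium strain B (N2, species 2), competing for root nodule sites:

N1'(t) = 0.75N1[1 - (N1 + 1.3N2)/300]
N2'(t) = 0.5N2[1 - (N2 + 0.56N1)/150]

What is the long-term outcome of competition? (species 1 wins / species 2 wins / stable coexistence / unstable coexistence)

Compare the nullcline intercepts: K1/α12 = 300/1.3 = 231 > K2 = 150; K2/α21 = 150/0.56 = 268 < K1 = 300.
Since the inequalities point opposite ways, species 1 can invade but species 2 cannot.

species 1 excludes species 2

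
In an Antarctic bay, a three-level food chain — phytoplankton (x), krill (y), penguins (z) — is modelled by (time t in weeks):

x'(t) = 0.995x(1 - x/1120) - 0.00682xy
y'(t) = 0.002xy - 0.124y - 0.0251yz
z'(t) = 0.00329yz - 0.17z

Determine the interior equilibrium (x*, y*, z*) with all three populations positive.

x* ≈ 723, y* ≈ 51.7, z* ≈ 52.7

From dz/dt = 0: 0.00329y* = 0.17, so y* = 51.7.
From dx/dt = 0: 0.995(1 - x*/1120) = 0.00682·51.7, giving x* = 1120·(1 - 0.354) = 723.
From dy/dt = 0: 0.002·723 - 0.124 = 0.0251z*, so z* = 1.32/0.0251 = 52.7.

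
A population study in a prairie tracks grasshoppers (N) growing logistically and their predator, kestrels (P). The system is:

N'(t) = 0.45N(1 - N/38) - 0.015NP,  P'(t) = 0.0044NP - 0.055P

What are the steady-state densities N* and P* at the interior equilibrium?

From dP/dt = 0 with P > 0: 0.0044N* = 0.055, so N* = 12.5.
Substitute into dN/dt = 0: 0.45(1 - 12.5/38) = 0.015P*.
The bracket is 0.671, giving P* = 0.302/0.015 = 20.1.

N* ≈ 12.5, P* ≈ 20.1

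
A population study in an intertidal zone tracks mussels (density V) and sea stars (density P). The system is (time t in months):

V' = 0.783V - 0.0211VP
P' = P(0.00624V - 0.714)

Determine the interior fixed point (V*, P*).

V* ≈ 114, P* ≈ 37.1

Set dP/dt = 0 with P > 0: 0.00624V - 0.714 = 0, so V* = 0.714/0.00624 = 114.
Set dV/dt = 0 with V > 0: 0.783 - 0.0211P = 0, so P* = 0.783/0.0211 = 37.1.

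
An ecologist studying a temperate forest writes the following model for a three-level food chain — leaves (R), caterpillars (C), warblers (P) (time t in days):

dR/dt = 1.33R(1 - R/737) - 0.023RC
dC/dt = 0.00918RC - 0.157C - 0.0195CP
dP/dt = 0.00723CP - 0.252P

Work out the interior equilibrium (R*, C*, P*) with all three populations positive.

R* ≈ 293, C* ≈ 34.9, P* ≈ 130

From dP/dt = 0: 0.00723C* = 0.252, so C* = 34.9.
From dR/dt = 0: 1.33(1 - R*/737) = 0.023·34.9, giving R* = 737·(1 - 0.603) = 293.
From dC/dt = 0: 0.00918·293 - 0.157 = 0.0195P*, so P* = 2.53/0.0195 = 130.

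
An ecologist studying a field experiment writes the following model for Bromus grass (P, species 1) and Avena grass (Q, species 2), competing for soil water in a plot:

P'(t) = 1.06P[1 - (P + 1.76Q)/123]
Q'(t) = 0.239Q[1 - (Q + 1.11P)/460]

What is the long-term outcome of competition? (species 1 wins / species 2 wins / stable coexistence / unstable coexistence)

species 2 excludes species 1

Compare the nullcline intercepts: K1/α12 = 123/1.76 = 69.9 < K2 = 460; K2/α21 = 460/1.11 = 414 > K1 = 123.
Since the inequalities point opposite ways, species 2 can invade but species 1 cannot.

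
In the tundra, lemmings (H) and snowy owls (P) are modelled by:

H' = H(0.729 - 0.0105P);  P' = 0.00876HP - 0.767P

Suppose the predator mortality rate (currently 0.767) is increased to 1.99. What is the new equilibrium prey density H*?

H* ≈ 227

At the interior fixed point, setting dP/dt = 0 with P > 0 fixes H* = (predator death rate)/(HP coefficient) — independent of the other coefficients.
With the change, H* = 1.99/0.00876 = 227; it rises from 87.6.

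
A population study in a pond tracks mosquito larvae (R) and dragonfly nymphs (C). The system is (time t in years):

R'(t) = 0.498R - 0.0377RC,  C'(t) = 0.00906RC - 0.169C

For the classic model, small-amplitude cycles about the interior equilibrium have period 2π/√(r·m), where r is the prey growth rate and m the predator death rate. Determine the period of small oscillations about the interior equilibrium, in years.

T ≈ 21.7 years

Here r = 0.498 and m = 0.169, so r·m = 0.0842.
ω = √0.0842 = 0.29 per year, hence T = 2π/ω ≈ 21.7 years.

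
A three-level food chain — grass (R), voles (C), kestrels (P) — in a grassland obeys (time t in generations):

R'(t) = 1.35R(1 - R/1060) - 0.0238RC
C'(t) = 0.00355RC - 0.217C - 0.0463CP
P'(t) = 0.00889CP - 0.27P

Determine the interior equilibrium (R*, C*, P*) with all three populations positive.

R* ≈ 492, C* ≈ 30.4, P* ≈ 33.1

From dP/dt = 0: 0.00889C* = 0.27, so C* = 30.4.
From dR/dt = 0: 1.35(1 - R*/1060) = 0.0238·30.4, giving R* = 1060·(1 - 0.535) = 492.
From dC/dt = 0: 0.00355·492 - 0.217 = 0.0463P*, so P* = 1.53/0.0463 = 33.1.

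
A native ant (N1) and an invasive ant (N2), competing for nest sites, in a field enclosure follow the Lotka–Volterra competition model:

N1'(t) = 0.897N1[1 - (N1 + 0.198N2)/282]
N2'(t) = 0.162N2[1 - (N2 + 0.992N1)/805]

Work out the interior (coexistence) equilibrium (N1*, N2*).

N1* ≈ 153, N2* ≈ 654

Setting both brackets to zero gives the nullclines N1 + 0.198N2 = 282 and 0.992N1 + N2 = 805.
Substituting N2 = 805 - 0.992N1 into the first: N1(1 - 0.198·0.992) = 282 - 0.198·805.
So N1* = 123/0.804 = 153, and then N2* = 805 - 0.992·153 = 654.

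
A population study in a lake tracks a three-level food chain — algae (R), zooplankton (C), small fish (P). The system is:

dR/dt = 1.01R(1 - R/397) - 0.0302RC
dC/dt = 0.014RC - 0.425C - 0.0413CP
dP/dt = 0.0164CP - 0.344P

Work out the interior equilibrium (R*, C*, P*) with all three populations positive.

R* ≈ 148, C* ≈ 21, P* ≈ 39.9

From dP/dt = 0: 0.0164C* = 0.344, so C* = 21.
From dR/dt = 0: 1.01(1 - R*/397) = 0.0302·21, giving R* = 397·(1 - 0.627) = 148.
From dC/dt = 0: 0.014·148 - 0.425 = 0.0413P*, so P* = 1.65/0.0413 = 39.9.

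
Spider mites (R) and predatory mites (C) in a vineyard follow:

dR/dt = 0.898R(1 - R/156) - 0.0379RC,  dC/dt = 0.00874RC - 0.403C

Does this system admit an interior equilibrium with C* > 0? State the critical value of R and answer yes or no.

The predator equation gives dC/dt > 0 only when R > 0.403/0.00874 = 46.1.
Without the predator, R → K = 156. Since 156 > 46.1, the predator can invade and persist.

Threshold R = 46.1; K > 46.1, so yes, the predator persists.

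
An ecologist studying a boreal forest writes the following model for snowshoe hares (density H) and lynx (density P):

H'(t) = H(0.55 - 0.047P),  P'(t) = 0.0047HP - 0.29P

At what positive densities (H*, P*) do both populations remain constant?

H* ≈ 61.7, P* ≈ 11.7

Set dP/dt = 0 with P > 0: 0.0047H - 0.29 = 0, so H* = 0.29/0.0047 = 61.7.
Set dH/dt = 0 with H > 0: 0.55 - 0.047P = 0, so P* = 0.55/0.047 = 11.7.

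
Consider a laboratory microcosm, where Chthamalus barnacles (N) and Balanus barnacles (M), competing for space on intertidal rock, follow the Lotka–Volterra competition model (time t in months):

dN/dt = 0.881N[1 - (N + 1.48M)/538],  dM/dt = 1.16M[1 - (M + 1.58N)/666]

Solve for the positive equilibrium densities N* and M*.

N* ≈ 334, M* ≈ 138

Setting both brackets to zero gives the nullclines N + 1.48M = 538 and 1.58N + M = 666.
Substituting M = 666 - 1.58N into the first: N(1 - 1.48·1.58) = 538 - 1.48·666.
So N* = -448/-1.34 = 334, and then M* = 666 - 1.58·334 = 138.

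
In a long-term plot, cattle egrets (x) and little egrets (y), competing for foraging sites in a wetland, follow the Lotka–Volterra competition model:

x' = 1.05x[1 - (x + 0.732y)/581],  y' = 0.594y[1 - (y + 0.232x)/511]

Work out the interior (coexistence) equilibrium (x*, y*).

Setting both brackets to zero gives the nullclines x + 0.732y = 581 and 0.232x + y = 511.
Substituting y = 511 - 0.232x into the first: x(1 - 0.732·0.232) = 581 - 0.732·511.
So x* = 207/0.83 = 249, and then y* = 511 - 0.232·249 = 453.

x* ≈ 249, y* ≈ 453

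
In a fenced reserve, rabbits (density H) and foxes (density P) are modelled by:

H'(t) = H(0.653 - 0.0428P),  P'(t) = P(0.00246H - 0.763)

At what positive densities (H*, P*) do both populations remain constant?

H* ≈ 310, P* ≈ 15.3

Set dP/dt = 0 with P > 0: 0.00246H - 0.763 = 0, so H* = 0.763/0.00246 = 310.
Set dH/dt = 0 with H > 0: 0.653 - 0.0428P = 0, so P* = 0.653/0.0428 = 15.3.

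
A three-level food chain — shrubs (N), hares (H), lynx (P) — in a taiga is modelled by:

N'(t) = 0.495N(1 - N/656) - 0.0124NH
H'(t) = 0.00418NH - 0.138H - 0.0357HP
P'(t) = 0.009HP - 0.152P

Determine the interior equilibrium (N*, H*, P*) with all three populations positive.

From dP/dt = 0: 0.009H* = 0.152, so H* = 16.9.
From dN/dt = 0: 0.495(1 - N*/656) = 0.0124·16.9, giving N* = 656·(1 - 0.423) = 378.
From dH/dt = 0: 0.00418·378 - 0.138 = 0.0357P*, so P* = 1.44/0.0357 = 40.4.

N* ≈ 378, H* ≈ 16.9, P* ≈ 40.4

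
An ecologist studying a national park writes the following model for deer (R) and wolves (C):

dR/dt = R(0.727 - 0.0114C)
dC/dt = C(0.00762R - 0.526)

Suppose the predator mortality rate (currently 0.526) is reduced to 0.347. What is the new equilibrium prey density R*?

R* ≈ 45.5

At the interior fixed point, setting dC/dt = 0 with C > 0 fixes R* = (predator death rate)/(RC coefficient) — independent of the other coefficients.
With the change, R* = 0.347/0.00762 = 45.5; it falls from 69.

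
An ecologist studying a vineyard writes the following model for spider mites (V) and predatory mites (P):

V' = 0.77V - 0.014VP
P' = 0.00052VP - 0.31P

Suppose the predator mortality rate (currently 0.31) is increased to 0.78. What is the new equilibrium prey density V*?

V* ≈ 1500

At the interior fixed point, setting dP/dt = 0 with P > 0 fixes V* = (predator death rate)/(VP coefficient) — independent of the other coefficients.
With the change, V* = 0.78/0.00052 = 1500; it rises from 596.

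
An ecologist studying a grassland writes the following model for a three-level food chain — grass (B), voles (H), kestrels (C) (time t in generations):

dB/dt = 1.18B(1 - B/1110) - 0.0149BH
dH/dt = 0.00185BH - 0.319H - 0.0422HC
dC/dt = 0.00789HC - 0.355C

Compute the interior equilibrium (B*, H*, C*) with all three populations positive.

From dC/dt = 0: 0.00789H* = 0.355, so H* = 45.
From dB/dt = 0: 1.18(1 - B*/1110) = 0.0149·45, giving B* = 1110·(1 - 0.568) = 479.
From dH/dt = 0: 0.00185·479 - 0.319 = 0.0422C*, so C* = 0.568/0.0422 = 13.5.

B* ≈ 479, H* ≈ 45, C* ≈ 13.5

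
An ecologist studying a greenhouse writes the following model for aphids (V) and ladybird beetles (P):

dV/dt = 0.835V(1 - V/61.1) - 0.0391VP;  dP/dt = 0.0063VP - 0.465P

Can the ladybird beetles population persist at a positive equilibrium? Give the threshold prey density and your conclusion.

Threshold V = 73.8; K < 73.8, so no, the predator goes extinct.

The predator equation gives dP/dt > 0 only when V > 0.465/0.0063 = 73.8.
Without the predator, V → K = 61.1. Since 61.1 < 73.8, the predator cannot invade.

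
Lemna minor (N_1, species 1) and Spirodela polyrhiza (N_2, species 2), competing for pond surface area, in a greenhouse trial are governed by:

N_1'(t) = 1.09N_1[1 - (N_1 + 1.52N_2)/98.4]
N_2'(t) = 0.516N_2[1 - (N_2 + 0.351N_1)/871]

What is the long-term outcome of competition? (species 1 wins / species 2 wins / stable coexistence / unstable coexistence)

Compare the nullcline intercepts: K1/α12 = 98.4/1.52 = 64.7 < K2 = 871; K2/α21 = 871/0.351 = 2480 > K1 = 98.4.
Since the inequalities point opposite ways, species 2 can invade but species 1 cannot.

species 2 excludes species 1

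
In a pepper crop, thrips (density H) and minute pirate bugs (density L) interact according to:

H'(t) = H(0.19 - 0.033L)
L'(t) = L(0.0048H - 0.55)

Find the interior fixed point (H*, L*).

Set dL/dt = 0 with L > 0: 0.0048H - 0.55 = 0, so H* = 0.55/0.0048 = 115.
Set dH/dt = 0 with H > 0: 0.19 - 0.033L = 0, so L* = 0.19/0.033 = 5.76.

H* ≈ 115, L* ≈ 5.76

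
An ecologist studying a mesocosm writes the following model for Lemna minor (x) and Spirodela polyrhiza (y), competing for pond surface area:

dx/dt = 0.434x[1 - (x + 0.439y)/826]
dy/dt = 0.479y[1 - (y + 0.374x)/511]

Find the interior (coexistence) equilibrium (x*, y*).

Setting both brackets to zero gives the nullclines x + 0.439y = 826 and 0.374x + y = 511.
Substituting y = 511 - 0.374x into the first: x(1 - 0.439·0.374) = 826 - 0.439·511.
So x* = 602/0.836 = 720, and then y* = 511 - 0.374·720 = 242.

x* ≈ 720, y* ≈ 242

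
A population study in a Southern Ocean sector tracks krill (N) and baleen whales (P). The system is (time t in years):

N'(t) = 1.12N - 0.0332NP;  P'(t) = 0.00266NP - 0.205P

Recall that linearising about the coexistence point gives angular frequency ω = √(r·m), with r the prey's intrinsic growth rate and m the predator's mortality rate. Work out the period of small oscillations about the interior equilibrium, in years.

T ≈ 13.1 years

Here r = 1.12 and m = 0.205, so r·m = 0.23.
ω = √0.23 = 0.479 per year, hence T = 2π/ω ≈ 13.1 years.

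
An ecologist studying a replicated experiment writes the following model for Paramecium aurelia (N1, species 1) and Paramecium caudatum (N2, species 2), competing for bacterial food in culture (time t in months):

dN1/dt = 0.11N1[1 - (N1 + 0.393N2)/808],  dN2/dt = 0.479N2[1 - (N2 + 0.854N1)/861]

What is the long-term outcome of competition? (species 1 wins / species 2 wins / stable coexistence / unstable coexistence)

Compare the nullcline intercepts: K1/α12 = 808/0.393 = 2060 > K2 = 861; K2/α21 = 861/0.854 = 1010 > K1 = 808.
Since both inequalities hold, each species can invade when rare, so the interior equilibrium is stable.

stable coexistence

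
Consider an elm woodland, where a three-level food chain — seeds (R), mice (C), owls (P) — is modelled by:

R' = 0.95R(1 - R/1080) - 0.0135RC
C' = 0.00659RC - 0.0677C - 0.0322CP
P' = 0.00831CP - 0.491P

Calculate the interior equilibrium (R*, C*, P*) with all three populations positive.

From dP/dt = 0: 0.00831C* = 0.491, so C* = 59.1.
From dR/dt = 0: 0.95(1 - R*/1080) = 0.0135·59.1, giving R* = 1080·(1 - 0.84) = 173.
From dC/dt = 0: 0.00659·173 - 0.0677 = 0.0322P*, so P* = 1.07/0.0322 = 33.3.

R* ≈ 173, C* ≈ 59.1, P* ≈ 33.3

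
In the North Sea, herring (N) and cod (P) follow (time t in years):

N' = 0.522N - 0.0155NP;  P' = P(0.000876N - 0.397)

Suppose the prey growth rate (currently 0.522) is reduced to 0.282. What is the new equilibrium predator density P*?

P* ≈ 18.2

At the interior fixed point, setting dN/dt = 0 with N > 0 fixes P* = (prey growth rate)/(NP coefficient) — independent of the other coefficients.
With the change, P* = 0.282/0.0155 = 18.2; it falls from 33.7.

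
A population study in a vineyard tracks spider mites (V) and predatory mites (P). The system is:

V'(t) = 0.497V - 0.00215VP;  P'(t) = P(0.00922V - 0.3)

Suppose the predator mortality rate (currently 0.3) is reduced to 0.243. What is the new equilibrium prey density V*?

At the interior fixed point, setting dP/dt = 0 with P > 0 fixes V* = (predator death rate)/(VP coefficient) — independent of the other coefficients.
With the change, V* = 0.243/0.00922 = 26.4; it falls from 32.5.

V* ≈ 26.4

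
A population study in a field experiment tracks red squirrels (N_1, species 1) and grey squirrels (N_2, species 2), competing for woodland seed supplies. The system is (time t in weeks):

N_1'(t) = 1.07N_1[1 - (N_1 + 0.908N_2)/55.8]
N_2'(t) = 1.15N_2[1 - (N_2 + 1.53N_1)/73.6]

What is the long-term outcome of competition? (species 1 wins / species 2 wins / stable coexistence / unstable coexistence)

Compare the nullcline intercepts: K1/α12 = 55.8/0.908 = 61.5 < K2 = 73.6; K2/α21 = 73.6/1.53 = 48.1 < K1 = 55.8.
Since both are reversed, neither can invade when rare; the interior point is a saddle.

unstable coexistence (outcome depends on initial conditions)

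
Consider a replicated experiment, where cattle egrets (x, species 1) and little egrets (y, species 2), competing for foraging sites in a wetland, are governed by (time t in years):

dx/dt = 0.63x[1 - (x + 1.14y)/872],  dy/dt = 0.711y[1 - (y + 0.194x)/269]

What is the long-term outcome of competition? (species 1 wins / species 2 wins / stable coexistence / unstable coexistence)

stable coexistence

Compare the nullcline intercepts: K1/α12 = 872/1.14 = 765 > K2 = 269; K2/α21 = 269/0.194 = 1390 > K1 = 872.
Since both inequalities hold, each species can invade when rare, so the interior equilibrium is stable.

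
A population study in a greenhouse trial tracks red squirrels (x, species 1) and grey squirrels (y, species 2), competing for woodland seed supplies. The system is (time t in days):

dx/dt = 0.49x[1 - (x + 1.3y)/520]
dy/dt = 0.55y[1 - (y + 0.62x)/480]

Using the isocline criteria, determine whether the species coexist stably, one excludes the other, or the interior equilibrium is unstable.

species 2 excludes species 1

Compare the nullcline intercepts: K1/α12 = 520/1.3 = 400 < K2 = 480; K2/α21 = 480/0.62 = 774 > K1 = 520.
Since the inequalities point opposite ways, species 2 can invade but species 1 cannot.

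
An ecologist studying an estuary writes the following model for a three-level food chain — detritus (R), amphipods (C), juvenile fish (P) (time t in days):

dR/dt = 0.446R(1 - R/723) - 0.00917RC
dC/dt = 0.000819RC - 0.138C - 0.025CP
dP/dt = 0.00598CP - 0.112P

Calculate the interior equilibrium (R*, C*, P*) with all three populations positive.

From dP/dt = 0: 0.00598C* = 0.112, so C* = 18.7.
From dR/dt = 0: 0.446(1 - R*/723) = 0.00917·18.7, giving R* = 723·(1 - 0.385) = 445.
From dC/dt = 0: 0.000819·445 - 0.138 = 0.025P*, so P* = 0.226/0.025 = 9.04.

R* ≈ 445, C* ≈ 18.7, P* ≈ 9.04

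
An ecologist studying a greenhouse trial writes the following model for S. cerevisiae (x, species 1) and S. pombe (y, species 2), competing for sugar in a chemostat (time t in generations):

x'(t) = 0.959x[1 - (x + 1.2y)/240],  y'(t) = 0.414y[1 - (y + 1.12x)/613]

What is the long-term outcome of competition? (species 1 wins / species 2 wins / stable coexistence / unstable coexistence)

Compare the nullcline intercepts: K1/α12 = 240/1.2 = 200 < K2 = 613; K2/α21 = 613/1.12 = 547 > K1 = 240.
Since the inequalities point opposite ways, species 2 can invade but species 1 cannot.

species 2 excludes species 1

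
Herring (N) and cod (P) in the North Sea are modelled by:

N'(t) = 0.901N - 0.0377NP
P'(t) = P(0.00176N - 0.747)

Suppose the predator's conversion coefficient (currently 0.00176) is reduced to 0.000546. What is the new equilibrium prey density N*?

At the interior fixed point, setting dP/dt = 0 with P > 0 fixes N* = (predator death rate)/(NP coefficient) — independent of the other coefficients.
With the change, N* = 0.747/0.000546 = 1370; it rises from 424.

N* ≈ 1370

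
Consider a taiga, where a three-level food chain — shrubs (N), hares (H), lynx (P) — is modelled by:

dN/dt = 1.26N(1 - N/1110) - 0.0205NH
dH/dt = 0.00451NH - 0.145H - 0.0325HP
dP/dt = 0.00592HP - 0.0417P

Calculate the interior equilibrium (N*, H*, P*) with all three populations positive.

From dP/dt = 0: 0.00592H* = 0.0417, so H* = 7.04.
From dN/dt = 0: 1.26(1 - N*/1110) = 0.0205·7.04, giving N* = 1110·(1 - 0.115) = 983.
From dH/dt = 0: 0.00451·983 - 0.145 = 0.0325P*, so P* = 4.29/0.0325 = 132.

N* ≈ 983, H* ≈ 7.04, P* ≈ 132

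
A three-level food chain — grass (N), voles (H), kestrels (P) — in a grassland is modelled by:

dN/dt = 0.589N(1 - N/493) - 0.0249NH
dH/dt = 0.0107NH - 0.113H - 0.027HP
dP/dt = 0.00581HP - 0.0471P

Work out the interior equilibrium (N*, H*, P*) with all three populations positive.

N* ≈ 324, H* ≈ 8.11, P* ≈ 124

From dP/dt = 0: 0.00581H* = 0.0471, so H* = 8.11.
From dN/dt = 0: 0.589(1 - N*/493) = 0.0249·8.11, giving N* = 493·(1 - 0.343) = 324.
From dH/dt = 0: 0.0107·324 - 0.113 = 0.027P*, so P* = 3.35/0.027 = 124.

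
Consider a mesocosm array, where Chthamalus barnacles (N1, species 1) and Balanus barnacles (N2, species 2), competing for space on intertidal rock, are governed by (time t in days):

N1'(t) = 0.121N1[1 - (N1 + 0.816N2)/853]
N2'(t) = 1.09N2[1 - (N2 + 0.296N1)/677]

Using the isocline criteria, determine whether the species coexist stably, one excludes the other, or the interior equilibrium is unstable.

Compare the nullcline intercepts: K1/α12 = 853/0.816 = 1050 > K2 = 677; K2/α21 = 677/0.296 = 2290 > K1 = 853.
Since both inequalities hold, each species can invade when rare, so the interior equilibrium is stable.

stable coexistence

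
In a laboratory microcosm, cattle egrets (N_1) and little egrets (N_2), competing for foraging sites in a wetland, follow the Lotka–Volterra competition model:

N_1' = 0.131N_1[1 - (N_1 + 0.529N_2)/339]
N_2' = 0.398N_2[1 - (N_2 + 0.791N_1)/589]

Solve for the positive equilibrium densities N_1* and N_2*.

Setting both brackets to zero gives the nullclines N_1 + 0.529N_2 = 339 and 0.791N_1 + N_2 = 589.
Substituting N_2 = 589 - 0.791N_1 into the first: N_1(1 - 0.529·0.791) = 339 - 0.529·589.
So N_1* = 27.4/0.582 = 47.1, and then N_2* = 589 - 0.791·47.1 = 552.

N_1* ≈ 47.1, N_2* ≈ 552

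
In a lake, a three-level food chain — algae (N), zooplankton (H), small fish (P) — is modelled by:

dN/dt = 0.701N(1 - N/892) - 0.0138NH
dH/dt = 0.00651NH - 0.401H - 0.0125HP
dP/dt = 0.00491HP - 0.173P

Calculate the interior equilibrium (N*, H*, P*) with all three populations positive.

From dP/dt = 0: 0.00491H* = 0.173, so H* = 35.2.
From dN/dt = 0: 0.701(1 - N*/892) = 0.0138·35.2, giving N* = 892·(1 - 0.694) = 273.
From dH/dt = 0: 0.00651·273 - 0.401 = 0.0125P*, so P* = 1.38/0.0125 = 110.

N* ≈ 273, H* ≈ 35.2, P* ≈ 110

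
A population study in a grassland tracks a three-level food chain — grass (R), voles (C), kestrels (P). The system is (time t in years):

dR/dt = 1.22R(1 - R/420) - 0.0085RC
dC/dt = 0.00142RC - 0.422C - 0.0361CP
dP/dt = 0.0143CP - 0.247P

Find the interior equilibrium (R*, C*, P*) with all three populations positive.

R* ≈ 369, C* ≈ 17.3, P* ≈ 2.84

From dP/dt = 0: 0.0143C* = 0.247, so C* = 17.3.
From dR/dt = 0: 1.22(1 - R*/420) = 0.0085·17.3, giving R* = 420·(1 - 0.12) = 369.
From dC/dt = 0: 0.00142·369 - 0.422 = 0.0361P*, so P* = 0.103/0.0361 = 2.84.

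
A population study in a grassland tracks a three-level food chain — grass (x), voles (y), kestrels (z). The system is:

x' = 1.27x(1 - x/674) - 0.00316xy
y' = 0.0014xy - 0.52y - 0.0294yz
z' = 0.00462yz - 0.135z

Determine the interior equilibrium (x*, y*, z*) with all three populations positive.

From dz/dt = 0: 0.00462y* = 0.135, so y* = 29.2.
From dx/dt = 0: 1.27(1 - x*/674) = 0.00316·29.2, giving x* = 674·(1 - 0.0727) = 625.
From dy/dt = 0: 0.0014·625 - 0.52 = 0.0294z*, so z* = 0.355/0.0294 = 12.1.

x* ≈ 625, y* ≈ 29.2, z* ≈ 12.1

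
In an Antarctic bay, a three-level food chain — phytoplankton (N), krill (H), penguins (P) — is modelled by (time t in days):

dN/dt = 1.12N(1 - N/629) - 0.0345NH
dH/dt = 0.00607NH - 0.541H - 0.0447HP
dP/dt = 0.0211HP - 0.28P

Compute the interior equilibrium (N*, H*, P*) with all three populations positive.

From dP/dt = 0: 0.0211H* = 0.28, so H* = 13.3.
From dN/dt = 0: 1.12(1 - N*/629) = 0.0345·13.3, giving N* = 629·(1 - 0.409) = 372.
From dH/dt = 0: 0.00607·372 - 0.541 = 0.0447P*, so P* = 1.72/0.0447 = 38.4.

N* ≈ 372, H* ≈ 13.3, P* ≈ 38.4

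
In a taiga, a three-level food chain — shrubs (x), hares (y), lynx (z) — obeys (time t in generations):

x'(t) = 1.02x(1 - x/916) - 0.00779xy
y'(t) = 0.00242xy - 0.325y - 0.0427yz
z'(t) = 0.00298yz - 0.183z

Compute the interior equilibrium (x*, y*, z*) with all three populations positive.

From dz/dt = 0: 0.00298y* = 0.183, so y* = 61.4.
From dx/dt = 0: 1.02(1 - x*/916) = 0.00779·61.4, giving x* = 916·(1 - 0.469) = 486.
From dy/dt = 0: 0.00242·486 - 0.325 = 0.0427z*, so z* = 0.852/0.0427 = 20.

x* ≈ 486, y* ≈ 61.4, z* ≈ 20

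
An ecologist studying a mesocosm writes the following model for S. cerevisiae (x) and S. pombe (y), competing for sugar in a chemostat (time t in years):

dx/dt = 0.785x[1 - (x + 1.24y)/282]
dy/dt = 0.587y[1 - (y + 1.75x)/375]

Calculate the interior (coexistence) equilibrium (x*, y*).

x* ≈ 156, y* ≈ 101

Setting both brackets to zero gives the nullclines x + 1.24y = 282 and 1.75x + y = 375.
Substituting y = 375 - 1.75x into the first: x(1 - 1.24·1.75) = 282 - 1.24·375.
So x* = -183/-1.17 = 156, and then y* = 375 - 1.75·156 = 101.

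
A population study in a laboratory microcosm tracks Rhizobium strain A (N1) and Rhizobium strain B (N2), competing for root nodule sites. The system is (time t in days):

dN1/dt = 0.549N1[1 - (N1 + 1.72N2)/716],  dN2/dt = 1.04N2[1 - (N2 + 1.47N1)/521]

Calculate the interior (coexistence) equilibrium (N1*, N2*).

Setting both brackets to zero gives the nullclines N1 + 1.72N2 = 716 and 1.47N1 + N2 = 521.
Substituting N2 = 521 - 1.47N1 into the first: N1(1 - 1.72·1.47) = 716 - 1.72·521.
So N1* = -180/-1.53 = 118, and then N2* = 521 - 1.47·118 = 348.

N1* ≈ 118, N2* ≈ 348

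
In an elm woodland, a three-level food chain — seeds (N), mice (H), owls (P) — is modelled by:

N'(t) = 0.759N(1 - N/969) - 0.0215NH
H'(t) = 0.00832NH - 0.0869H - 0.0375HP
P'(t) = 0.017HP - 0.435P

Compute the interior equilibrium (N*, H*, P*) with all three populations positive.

From dP/dt = 0: 0.017H* = 0.435, so H* = 25.6.
From dN/dt = 0: 0.759(1 - N*/969) = 0.0215·25.6, giving N* = 969·(1 - 0.725) = 267.
From dH/dt = 0: 0.00832·267 - 0.0869 = 0.0375P*, so P* = 2.13/0.0375 = 56.8.

N* ≈ 267, H* ≈ 25.6, P* ≈ 56.8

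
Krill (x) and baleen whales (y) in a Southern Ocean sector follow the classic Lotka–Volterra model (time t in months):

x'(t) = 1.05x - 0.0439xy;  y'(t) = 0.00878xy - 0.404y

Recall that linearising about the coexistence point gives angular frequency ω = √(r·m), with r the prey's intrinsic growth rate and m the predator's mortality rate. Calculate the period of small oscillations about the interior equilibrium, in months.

Here r = 1.05 and m = 0.404, so r·m = 0.424.
ω = √0.424 = 0.651 per month, hence T = 2π/ω ≈ 9.65 months.

T ≈ 9.65 months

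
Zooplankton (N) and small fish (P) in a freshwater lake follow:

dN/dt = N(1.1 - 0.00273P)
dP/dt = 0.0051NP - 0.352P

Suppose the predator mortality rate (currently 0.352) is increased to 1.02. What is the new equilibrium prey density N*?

At the interior fixed point, setting dP/dt = 0 with P > 0 fixes N* = (predator death rate)/(NP coefficient) — independent of the other coefficients.
With the change, N* = 1.02/0.0051 = 200; it rises from 69.

N* ≈ 200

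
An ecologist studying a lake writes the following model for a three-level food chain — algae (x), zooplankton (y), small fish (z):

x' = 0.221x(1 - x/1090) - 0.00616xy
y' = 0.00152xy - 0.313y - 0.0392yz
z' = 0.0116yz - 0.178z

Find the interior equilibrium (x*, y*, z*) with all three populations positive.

x* ≈ 624, y* ≈ 15.3, z* ≈ 16.2

From dz/dt = 0: 0.0116y* = 0.178, so y* = 15.3.
From dx/dt = 0: 0.221(1 - x*/1090) = 0.00616·15.3, giving x* = 1090·(1 - 0.428) = 624.
From dy/dt = 0: 0.00152·624 - 0.313 = 0.0392z*, so z* = 0.635/0.0392 = 16.2.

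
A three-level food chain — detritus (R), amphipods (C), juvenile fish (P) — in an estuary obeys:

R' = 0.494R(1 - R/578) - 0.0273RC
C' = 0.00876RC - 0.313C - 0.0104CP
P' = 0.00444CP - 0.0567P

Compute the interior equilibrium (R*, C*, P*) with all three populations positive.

From dP/dt = 0: 0.00444C* = 0.0567, so C* = 12.8.
From dR/dt = 0: 0.494(1 - R*/578) = 0.0273·12.8, giving R* = 578·(1 - 0.706) = 170.
From dC/dt = 0: 0.00876·170 - 0.313 = 0.0104P*, so P* = 1.18/0.0104 = 113.

R* ≈ 170, C* ≈ 12.8, P* ≈ 113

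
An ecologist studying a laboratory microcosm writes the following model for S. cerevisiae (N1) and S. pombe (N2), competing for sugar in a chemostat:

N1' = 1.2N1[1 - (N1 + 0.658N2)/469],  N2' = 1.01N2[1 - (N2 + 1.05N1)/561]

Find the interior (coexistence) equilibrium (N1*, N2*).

Setting both brackets to zero gives the nullclines N1 + 0.658N2 = 469 and 1.05N1 + N2 = 561.
Substituting N2 = 561 - 1.05N1 into the first: N1(1 - 0.658·1.05) = 469 - 0.658·561.
So N1* = 99.9/0.309 = 323, and then N2* = 561 - 1.05·323 = 222.

N1* ≈ 323, N2* ≈ 222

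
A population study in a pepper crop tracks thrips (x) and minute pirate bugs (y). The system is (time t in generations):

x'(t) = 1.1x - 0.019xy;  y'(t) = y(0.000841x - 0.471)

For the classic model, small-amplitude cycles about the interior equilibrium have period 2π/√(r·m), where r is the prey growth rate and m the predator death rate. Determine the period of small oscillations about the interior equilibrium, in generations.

Here r = 1.1 and m = 0.471, so r·m = 0.518.
ω = √0.518 = 0.72 per generation, hence T = 2π/ω ≈ 8.73 generations.

T ≈ 8.73 generations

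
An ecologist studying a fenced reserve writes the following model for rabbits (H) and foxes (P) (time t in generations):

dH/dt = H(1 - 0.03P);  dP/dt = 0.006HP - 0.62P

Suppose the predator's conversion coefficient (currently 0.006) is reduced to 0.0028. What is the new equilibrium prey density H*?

H* ≈ 221

At the interior fixed point, setting dP/dt = 0 with P > 0 fixes H* = (predator death rate)/(HP coefficient) — independent of the other coefficients.
With the change, H* = 0.62/0.0028 = 221; it rises from 103.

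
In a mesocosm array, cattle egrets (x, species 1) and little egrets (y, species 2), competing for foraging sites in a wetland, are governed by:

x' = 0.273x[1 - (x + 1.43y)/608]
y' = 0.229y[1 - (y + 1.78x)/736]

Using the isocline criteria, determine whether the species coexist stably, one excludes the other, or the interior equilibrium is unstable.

unstable coexistence (outcome depends on initial conditions)

Compare the nullcline intercepts: K1/α12 = 608/1.43 = 425 < K2 = 736; K2/α21 = 736/1.78 = 413 < K1 = 608.
Since both are reversed, neither can invade when rare; the interior point is a saddle.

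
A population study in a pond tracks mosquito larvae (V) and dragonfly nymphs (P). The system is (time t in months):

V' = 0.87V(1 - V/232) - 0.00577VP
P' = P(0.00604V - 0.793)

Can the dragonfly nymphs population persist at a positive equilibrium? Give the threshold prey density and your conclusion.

The predator equation gives dP/dt > 0 only when V > 0.793/0.00604 = 131.
Without the predator, V → K = 232. Since 232 > 131, the predator can invade and persist.

Threshold V = 131; K > 131, so yes, the predator persists.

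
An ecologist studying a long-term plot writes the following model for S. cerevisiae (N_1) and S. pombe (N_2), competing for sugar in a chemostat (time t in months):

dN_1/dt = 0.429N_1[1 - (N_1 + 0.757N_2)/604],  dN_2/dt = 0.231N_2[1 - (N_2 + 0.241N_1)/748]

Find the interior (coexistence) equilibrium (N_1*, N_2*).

N_1* ≈ 46.2, N_2* ≈ 737

Setting both brackets to zero gives the nullclines N_1 + 0.757N_2 = 604 and 0.241N_1 + N_2 = 748.
Substituting N_2 = 748 - 0.241N_1 into the first: N_1(1 - 0.757·0.241) = 604 - 0.757·748.
So N_1* = 37.8/0.818 = 46.2, and then N_2* = 748 - 0.241·46.2 = 737.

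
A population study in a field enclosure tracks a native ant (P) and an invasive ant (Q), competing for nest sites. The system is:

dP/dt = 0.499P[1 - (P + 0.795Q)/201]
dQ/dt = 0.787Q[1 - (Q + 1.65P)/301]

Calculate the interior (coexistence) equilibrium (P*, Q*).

Setting both brackets to zero gives the nullclines P + 0.795Q = 201 and 1.65P + Q = 301.
Substituting Q = 301 - 1.65P into the first: P(1 - 0.795·1.65) = 201 - 0.795·301.
So P* = -38.3/-0.312 = 123, and then Q* = 301 - 1.65·123 = 98.3.

P* ≈ 123, Q* ≈ 98.3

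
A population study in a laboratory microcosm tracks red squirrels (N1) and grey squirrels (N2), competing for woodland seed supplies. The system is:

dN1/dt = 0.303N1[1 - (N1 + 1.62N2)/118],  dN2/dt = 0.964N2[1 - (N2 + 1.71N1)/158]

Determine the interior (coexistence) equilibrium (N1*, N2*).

Setting both brackets to zero gives the nullclines N1 + 1.62N2 = 118 and 1.71N1 + N2 = 158.
Substituting N2 = 158 - 1.71N1 into the first: N1(1 - 1.62·1.71) = 118 - 1.62·158.
So N1* = -138/-1.77 = 77.9, and then N2* = 158 - 1.71·77.9 = 24.7.

N1* ≈ 77.9, N2* ≈ 24.7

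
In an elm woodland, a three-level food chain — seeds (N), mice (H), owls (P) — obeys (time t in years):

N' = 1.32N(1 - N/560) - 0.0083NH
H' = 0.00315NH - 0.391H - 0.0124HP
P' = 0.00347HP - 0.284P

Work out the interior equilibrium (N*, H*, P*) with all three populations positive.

From dP/dt = 0: 0.00347H* = 0.284, so H* = 81.8.
From dN/dt = 0: 1.32(1 - N*/560) = 0.0083·81.8, giving N* = 560·(1 - 0.515) = 272.
From dH/dt = 0: 0.00315·272 - 0.391 = 0.0124P*, so P* = 0.465/0.0124 = 37.5.

N* ≈ 272, H* ≈ 81.8, P* ≈ 37.5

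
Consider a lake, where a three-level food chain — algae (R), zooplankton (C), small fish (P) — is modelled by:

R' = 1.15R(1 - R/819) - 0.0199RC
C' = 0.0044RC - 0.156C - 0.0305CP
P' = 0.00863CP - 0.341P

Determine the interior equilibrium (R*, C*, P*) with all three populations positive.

R* ≈ 259, C* ≈ 39.5, P* ≈ 32.3

From dP/dt = 0: 0.00863C* = 0.341, so C* = 39.5.
From dR/dt = 0: 1.15(1 - R*/819) = 0.0199·39.5, giving R* = 819·(1 - 0.684) = 259.
From dC/dt = 0: 0.0044·259 - 0.156 = 0.0305P*, so P* = 0.984/0.0305 = 32.3.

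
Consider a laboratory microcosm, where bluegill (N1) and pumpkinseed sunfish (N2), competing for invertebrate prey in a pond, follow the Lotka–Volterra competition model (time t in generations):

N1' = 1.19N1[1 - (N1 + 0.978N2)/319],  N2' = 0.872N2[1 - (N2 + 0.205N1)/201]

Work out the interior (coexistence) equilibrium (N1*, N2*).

N1* ≈ 153, N2* ≈ 170

Setting both brackets to zero gives the nullclines N1 + 0.978N2 = 319 and 0.205N1 + N2 = 201.
Substituting N2 = 201 - 0.205N1 into the first: N1(1 - 0.978·0.205) = 319 - 0.978·201.
So N1* = 122/0.8 = 153, and then N2* = 201 - 0.205·153 = 170.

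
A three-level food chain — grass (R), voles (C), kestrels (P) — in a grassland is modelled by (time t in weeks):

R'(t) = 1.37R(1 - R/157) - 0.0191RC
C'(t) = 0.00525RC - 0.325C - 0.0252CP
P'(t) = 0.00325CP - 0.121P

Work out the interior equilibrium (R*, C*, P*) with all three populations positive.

From dP/dt = 0: 0.00325C* = 0.121, so C* = 37.2.
From dR/dt = 0: 1.37(1 - R*/157) = 0.0191·37.2, giving R* = 157·(1 - 0.519) = 75.5.
From dC/dt = 0: 0.00525·75.5 - 0.325 = 0.0252P*, so P* = 0.0714/0.0252 = 2.83.

R* ≈ 75.5, C* ≈ 37.2, P* ≈ 2.83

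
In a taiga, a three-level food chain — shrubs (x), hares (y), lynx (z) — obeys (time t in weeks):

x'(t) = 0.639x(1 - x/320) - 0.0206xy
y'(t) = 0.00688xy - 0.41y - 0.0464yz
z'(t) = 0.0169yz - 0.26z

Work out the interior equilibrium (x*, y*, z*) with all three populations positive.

From dz/dt = 0: 0.0169y* = 0.26, so y* = 15.4.
From dx/dt = 0: 0.639(1 - x*/320) = 0.0206·15.4, giving x* = 320·(1 - 0.496) = 161.
From dy/dt = 0: 0.00688·161 - 0.41 = 0.0464z*, so z* = 0.7/0.0464 = 15.1.

x* ≈ 161, y* ≈ 15.4, z* ≈ 15.1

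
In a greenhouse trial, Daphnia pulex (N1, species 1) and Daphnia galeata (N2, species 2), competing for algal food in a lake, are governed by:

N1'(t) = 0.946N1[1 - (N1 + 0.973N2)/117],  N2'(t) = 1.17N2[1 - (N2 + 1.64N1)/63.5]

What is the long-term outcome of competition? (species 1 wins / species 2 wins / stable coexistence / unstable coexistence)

Compare the nullcline intercepts: K1/α12 = 117/0.973 = 120 > K2 = 63.5; K2/α21 = 63.5/1.64 = 38.7 < K1 = 117.
Since the inequalities point opposite ways, species 1 can invade but species 2 cannot.

species 1 excludes species 2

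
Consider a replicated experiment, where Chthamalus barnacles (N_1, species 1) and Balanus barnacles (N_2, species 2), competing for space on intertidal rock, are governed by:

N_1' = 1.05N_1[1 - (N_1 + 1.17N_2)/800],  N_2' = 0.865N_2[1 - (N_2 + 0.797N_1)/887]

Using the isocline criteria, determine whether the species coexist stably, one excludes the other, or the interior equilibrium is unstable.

species 2 excludes species 1

Compare the nullcline intercepts: K1/α12 = 800/1.17 = 684 < K2 = 887; K2/α21 = 887/0.797 = 1110 > K1 = 800.
Since the inequalities point opposite ways, species 2 can invade but species 1 cannot.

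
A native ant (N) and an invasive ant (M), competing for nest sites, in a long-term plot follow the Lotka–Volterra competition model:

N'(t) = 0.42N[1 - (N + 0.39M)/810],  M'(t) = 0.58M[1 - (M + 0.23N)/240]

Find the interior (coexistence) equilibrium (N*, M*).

Setting both brackets to zero gives the nullclines N + 0.39M = 810 and 0.23N + M = 240.
Substituting M = 240 - 0.23N into the first: N(1 - 0.39·0.23) = 810 - 0.39·240.
So N* = 716/0.91 = 787, and then M* = 240 - 0.23·787 = 59.

N* ≈ 787, M* ≈ 59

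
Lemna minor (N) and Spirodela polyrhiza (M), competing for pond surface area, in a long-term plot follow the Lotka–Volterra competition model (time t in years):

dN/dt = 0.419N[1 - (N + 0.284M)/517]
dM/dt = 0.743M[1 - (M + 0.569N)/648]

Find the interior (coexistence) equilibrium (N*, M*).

N* ≈ 397, M* ≈ 422

Setting both brackets to zero gives the nullclines N + 0.284M = 517 and 0.569N + M = 648.
Substituting M = 648 - 0.569N into the first: N(1 - 0.284·0.569) = 517 - 0.284·648.
So N* = 333/0.838 = 397, and then M* = 648 - 0.569·397 = 422.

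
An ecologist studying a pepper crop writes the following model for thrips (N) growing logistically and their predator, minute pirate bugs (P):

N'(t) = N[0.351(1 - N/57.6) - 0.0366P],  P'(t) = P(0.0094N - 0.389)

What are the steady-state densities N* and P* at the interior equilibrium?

N* ≈ 41.4, P* ≈ 2.7

From dP/dt = 0 with P > 0: 0.0094N* = 0.389, so N* = 41.4.
Substitute into dN/dt = 0: 0.351(1 - 41.4/57.6) = 0.0366P*.
The bracket is 0.282, giving P* = 0.0988/0.0366 = 2.7.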